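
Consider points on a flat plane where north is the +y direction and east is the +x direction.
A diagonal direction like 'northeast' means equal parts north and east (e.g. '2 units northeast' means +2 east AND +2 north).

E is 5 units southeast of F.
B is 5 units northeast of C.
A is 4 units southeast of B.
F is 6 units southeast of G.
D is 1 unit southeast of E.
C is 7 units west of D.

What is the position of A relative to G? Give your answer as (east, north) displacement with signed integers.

Place G at the origin (east=0, north=0).
  F is 6 units southeast of G: delta (east=+6, north=-6); F at (east=6, north=-6).
  E is 5 units southeast of F: delta (east=+5, north=-5); E at (east=11, north=-11).
  D is 1 unit southeast of E: delta (east=+1, north=-1); D at (east=12, north=-12).
  C is 7 units west of D: delta (east=-7, north=+0); C at (east=5, north=-12).
  B is 5 units northeast of C: delta (east=+5, north=+5); B at (east=10, north=-7).
  A is 4 units southeast of B: delta (east=+4, north=-4); A at (east=14, north=-11).
Therefore A relative to G: (east=14, north=-11).

Answer: A is at (east=14, north=-11) relative to G.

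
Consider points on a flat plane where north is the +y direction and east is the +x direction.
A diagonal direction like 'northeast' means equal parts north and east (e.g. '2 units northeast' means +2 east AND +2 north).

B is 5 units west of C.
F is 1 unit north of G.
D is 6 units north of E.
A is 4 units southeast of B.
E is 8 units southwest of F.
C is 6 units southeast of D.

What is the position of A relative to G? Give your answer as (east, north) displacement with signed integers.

Answer: A is at (east=-3, north=-11) relative to G.

Derivation:
Place G at the origin (east=0, north=0).
  F is 1 unit north of G: delta (east=+0, north=+1); F at (east=0, north=1).
  E is 8 units southwest of F: delta (east=-8, north=-8); E at (east=-8, north=-7).
  D is 6 units north of E: delta (east=+0, north=+6); D at (east=-8, north=-1).
  C is 6 units southeast of D: delta (east=+6, north=-6); C at (east=-2, north=-7).
  B is 5 units west of C: delta (east=-5, north=+0); B at (east=-7, north=-7).
  A is 4 units southeast of B: delta (east=+4, north=-4); A at (east=-3, north=-11).
Therefore A relative to G: (east=-3, north=-11).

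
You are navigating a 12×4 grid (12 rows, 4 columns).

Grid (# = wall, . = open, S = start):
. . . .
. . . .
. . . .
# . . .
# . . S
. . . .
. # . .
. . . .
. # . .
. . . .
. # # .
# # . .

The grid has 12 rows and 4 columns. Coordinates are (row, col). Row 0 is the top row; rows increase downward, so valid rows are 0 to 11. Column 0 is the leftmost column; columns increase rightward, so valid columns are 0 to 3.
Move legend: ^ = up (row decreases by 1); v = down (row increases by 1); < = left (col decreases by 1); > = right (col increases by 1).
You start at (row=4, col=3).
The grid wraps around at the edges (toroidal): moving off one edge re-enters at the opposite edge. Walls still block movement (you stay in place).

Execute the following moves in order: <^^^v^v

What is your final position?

Answer: Final position: (row=2, col=2)

Derivation:
Start: (row=4, col=3)
  < (left): (row=4, col=3) -> (row=4, col=2)
  ^ (up): (row=4, col=2) -> (row=3, col=2)
  ^ (up): (row=3, col=2) -> (row=2, col=2)
  ^ (up): (row=2, col=2) -> (row=1, col=2)
  v (down): (row=1, col=2) -> (row=2, col=2)
  ^ (up): (row=2, col=2) -> (row=1, col=2)
  v (down): (row=1, col=2) -> (row=2, col=2)
Final: (row=2, col=2)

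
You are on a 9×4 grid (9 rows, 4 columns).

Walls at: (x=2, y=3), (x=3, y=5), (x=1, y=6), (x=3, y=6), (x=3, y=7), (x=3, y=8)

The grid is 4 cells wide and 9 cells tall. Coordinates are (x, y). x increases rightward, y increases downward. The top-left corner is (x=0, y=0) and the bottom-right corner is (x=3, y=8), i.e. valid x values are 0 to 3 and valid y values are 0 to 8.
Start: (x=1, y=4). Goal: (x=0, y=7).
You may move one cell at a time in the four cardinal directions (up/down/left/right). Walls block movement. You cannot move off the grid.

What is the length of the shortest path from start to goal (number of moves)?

BFS from (x=1, y=4) until reaching (x=0, y=7):
  Distance 0: (x=1, y=4)
  Distance 1: (x=1, y=3), (x=0, y=4), (x=2, y=4), (x=1, y=5)
  Distance 2: (x=1, y=2), (x=0, y=3), (x=3, y=4), (x=0, y=5), (x=2, y=5)
  Distance 3: (x=1, y=1), (x=0, y=2), (x=2, y=2), (x=3, y=3), (x=0, y=6), (x=2, y=6)
  Distance 4: (x=1, y=0), (x=0, y=1), (x=2, y=1), (x=3, y=2), (x=0, y=7), (x=2, y=7)  <- goal reached here
One shortest path (4 moves): (x=1, y=4) -> (x=0, y=4) -> (x=0, y=5) -> (x=0, y=6) -> (x=0, y=7)

Answer: Shortest path length: 4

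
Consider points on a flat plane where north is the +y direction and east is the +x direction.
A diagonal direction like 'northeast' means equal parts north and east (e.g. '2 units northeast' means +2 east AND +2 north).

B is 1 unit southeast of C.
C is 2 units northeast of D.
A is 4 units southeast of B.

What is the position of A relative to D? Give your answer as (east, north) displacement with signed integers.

Place D at the origin (east=0, north=0).
  C is 2 units northeast of D: delta (east=+2, north=+2); C at (east=2, north=2).
  B is 1 unit southeast of C: delta (east=+1, north=-1); B at (east=3, north=1).
  A is 4 units southeast of B: delta (east=+4, north=-4); A at (east=7, north=-3).
Therefore A relative to D: (east=7, north=-3).

Answer: A is at (east=7, north=-3) relative to D.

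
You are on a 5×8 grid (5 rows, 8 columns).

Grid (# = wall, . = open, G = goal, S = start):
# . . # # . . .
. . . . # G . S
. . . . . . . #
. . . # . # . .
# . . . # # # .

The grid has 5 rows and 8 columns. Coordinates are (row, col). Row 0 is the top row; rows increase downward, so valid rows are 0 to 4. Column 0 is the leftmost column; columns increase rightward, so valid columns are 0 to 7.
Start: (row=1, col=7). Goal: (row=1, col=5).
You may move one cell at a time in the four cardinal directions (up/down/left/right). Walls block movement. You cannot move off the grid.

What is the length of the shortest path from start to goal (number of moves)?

Answer: Shortest path length: 2

Derivation:
BFS from (row=1, col=7) until reaching (row=1, col=5):
  Distance 0: (row=1, col=7)
  Distance 1: (row=0, col=7), (row=1, col=6)
  Distance 2: (row=0, col=6), (row=1, col=5), (row=2, col=6)  <- goal reached here
One shortest path (2 moves): (row=1, col=7) -> (row=1, col=6) -> (row=1, col=5)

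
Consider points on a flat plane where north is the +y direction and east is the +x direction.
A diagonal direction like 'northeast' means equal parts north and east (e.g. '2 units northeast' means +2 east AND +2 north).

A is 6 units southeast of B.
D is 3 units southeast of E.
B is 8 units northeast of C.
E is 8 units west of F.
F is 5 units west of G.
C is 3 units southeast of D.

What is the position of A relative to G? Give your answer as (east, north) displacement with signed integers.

Answer: A is at (east=7, north=-4) relative to G.

Derivation:
Place G at the origin (east=0, north=0).
  F is 5 units west of G: delta (east=-5, north=+0); F at (east=-5, north=0).
  E is 8 units west of F: delta (east=-8, north=+0); E at (east=-13, north=0).
  D is 3 units southeast of E: delta (east=+3, north=-3); D at (east=-10, north=-3).
  C is 3 units southeast of D: delta (east=+3, north=-3); C at (east=-7, north=-6).
  B is 8 units northeast of C: delta (east=+8, north=+8); B at (east=1, north=2).
  A is 6 units southeast of B: delta (east=+6, north=-6); A at (east=7, north=-4).
Therefore A relative to G: (east=7, north=-4).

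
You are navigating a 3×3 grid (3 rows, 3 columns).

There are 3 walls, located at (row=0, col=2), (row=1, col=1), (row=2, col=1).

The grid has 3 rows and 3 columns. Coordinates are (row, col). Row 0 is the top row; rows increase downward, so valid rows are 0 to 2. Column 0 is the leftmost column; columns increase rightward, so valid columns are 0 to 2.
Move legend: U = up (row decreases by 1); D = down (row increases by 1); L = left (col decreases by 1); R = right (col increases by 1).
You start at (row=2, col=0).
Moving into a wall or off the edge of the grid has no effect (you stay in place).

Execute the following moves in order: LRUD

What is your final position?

Start: (row=2, col=0)
  L (left): blocked, stay at (row=2, col=0)
  R (right): blocked, stay at (row=2, col=0)
  U (up): (row=2, col=0) -> (row=1, col=0)
  D (down): (row=1, col=0) -> (row=2, col=0)
Final: (row=2, col=0)

Answer: Final position: (row=2, col=0)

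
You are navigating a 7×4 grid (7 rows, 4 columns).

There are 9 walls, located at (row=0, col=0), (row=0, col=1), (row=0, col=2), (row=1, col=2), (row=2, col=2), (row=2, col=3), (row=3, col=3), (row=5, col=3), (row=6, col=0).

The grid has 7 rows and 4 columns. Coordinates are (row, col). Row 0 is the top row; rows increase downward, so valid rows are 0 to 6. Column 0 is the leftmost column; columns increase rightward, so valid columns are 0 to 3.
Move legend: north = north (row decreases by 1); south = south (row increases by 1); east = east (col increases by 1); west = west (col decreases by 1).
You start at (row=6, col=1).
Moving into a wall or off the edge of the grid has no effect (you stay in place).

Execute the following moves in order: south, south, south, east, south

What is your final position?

Start: (row=6, col=1)
  [×3]south (south): blocked, stay at (row=6, col=1)
  east (east): (row=6, col=1) -> (row=6, col=2)
  south (south): blocked, stay at (row=6, col=2)
Final: (row=6, col=2)

Answer: Final position: (row=6, col=2)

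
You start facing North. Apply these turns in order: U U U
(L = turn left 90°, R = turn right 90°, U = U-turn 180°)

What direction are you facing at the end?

Answer: Final heading: South

Derivation:
Start: North
  U (U-turn (180°)) -> South
  U (U-turn (180°)) -> North
  U (U-turn (180°)) -> South
Final: South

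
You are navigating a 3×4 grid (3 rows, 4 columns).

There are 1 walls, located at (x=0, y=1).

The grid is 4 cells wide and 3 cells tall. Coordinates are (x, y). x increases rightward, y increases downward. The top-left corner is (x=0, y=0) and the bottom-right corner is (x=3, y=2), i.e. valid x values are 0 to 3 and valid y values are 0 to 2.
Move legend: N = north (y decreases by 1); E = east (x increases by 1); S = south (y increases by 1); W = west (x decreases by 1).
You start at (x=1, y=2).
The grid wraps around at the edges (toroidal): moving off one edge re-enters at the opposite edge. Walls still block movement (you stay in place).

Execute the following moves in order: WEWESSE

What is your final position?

Answer: Final position: (x=2, y=1)

Derivation:
Start: (x=1, y=2)
  W (west): (x=1, y=2) -> (x=0, y=2)
  E (east): (x=0, y=2) -> (x=1, y=2)
  W (west): (x=1, y=2) -> (x=0, y=2)
  E (east): (x=0, y=2) -> (x=1, y=2)
  S (south): (x=1, y=2) -> (x=1, y=0)
  S (south): (x=1, y=0) -> (x=1, y=1)
  E (east): (x=1, y=1) -> (x=2, y=1)
Final: (x=2, y=1)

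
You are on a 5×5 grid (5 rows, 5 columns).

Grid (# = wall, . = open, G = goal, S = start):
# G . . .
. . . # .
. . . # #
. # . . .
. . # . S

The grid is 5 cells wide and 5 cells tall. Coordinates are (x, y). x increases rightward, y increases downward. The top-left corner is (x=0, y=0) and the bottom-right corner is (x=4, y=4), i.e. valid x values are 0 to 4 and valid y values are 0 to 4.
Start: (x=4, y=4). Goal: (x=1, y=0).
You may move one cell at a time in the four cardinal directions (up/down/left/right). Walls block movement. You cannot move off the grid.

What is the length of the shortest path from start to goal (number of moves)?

Answer: Shortest path length: 7

Derivation:
BFS from (x=4, y=4) until reaching (x=1, y=0):
  Distance 0: (x=4, y=4)
  Distance 1: (x=4, y=3), (x=3, y=4)
  Distance 2: (x=3, y=3)
  Distance 3: (x=2, y=3)
  Distance 4: (x=2, y=2)
  Distance 5: (x=2, y=1), (x=1, y=2)
  Distance 6: (x=2, y=0), (x=1, y=1), (x=0, y=2)
  Distance 7: (x=1, y=0), (x=3, y=0), (x=0, y=1), (x=0, y=3)  <- goal reached here
One shortest path (7 moves): (x=4, y=4) -> (x=3, y=4) -> (x=3, y=3) -> (x=2, y=3) -> (x=2, y=2) -> (x=1, y=2) -> (x=1, y=1) -> (x=1, y=0)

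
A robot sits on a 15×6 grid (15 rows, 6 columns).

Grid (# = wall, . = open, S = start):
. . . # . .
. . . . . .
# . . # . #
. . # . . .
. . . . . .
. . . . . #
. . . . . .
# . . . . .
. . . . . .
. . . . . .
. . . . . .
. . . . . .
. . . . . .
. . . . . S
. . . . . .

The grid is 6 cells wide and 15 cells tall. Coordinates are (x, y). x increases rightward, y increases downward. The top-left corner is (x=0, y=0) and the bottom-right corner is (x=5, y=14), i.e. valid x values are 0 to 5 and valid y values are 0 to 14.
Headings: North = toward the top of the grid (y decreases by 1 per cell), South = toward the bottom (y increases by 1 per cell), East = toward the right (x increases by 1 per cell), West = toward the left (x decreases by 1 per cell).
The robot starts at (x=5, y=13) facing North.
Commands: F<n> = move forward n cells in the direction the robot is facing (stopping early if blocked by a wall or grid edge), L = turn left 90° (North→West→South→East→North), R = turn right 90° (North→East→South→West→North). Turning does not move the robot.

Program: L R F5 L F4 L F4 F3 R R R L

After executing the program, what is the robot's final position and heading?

Start: (x=5, y=13), facing North
  L: turn left, now facing West
  R: turn right, now facing North
  F5: move forward 5, now at (x=5, y=8)
  L: turn left, now facing West
  F4: move forward 4, now at (x=1, y=8)
  L: turn left, now facing South
  F4: move forward 4, now at (x=1, y=12)
  F3: move forward 2/3 (blocked), now at (x=1, y=14)
  R: turn right, now facing West
  R: turn right, now facing North
  R: turn right, now facing East
  L: turn left, now facing North
Final: (x=1, y=14), facing North

Answer: Final position: (x=1, y=14), facing North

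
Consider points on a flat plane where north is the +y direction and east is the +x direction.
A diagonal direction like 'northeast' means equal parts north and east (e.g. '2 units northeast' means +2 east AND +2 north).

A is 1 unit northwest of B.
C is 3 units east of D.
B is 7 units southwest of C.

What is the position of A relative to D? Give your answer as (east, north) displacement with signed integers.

Answer: A is at (east=-5, north=-6) relative to D.

Derivation:
Place D at the origin (east=0, north=0).
  C is 3 units east of D: delta (east=+3, north=+0); C at (east=3, north=0).
  B is 7 units southwest of C: delta (east=-7, north=-7); B at (east=-4, north=-7).
  A is 1 unit northwest of B: delta (east=-1, north=+1); A at (east=-5, north=-6).
Therefore A relative to D: (east=-5, north=-6).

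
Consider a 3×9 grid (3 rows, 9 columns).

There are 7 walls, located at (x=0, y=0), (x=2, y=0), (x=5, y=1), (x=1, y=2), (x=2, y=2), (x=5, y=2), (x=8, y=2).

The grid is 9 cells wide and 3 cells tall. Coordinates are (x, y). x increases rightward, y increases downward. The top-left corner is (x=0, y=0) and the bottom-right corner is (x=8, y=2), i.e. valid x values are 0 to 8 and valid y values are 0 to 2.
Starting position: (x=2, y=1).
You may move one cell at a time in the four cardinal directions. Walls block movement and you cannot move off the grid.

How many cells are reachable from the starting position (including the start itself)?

Answer: Reachable cells: 20

Derivation:
BFS flood-fill from (x=2, y=1):
  Distance 0: (x=2, y=1)
  Distance 1: (x=1, y=1), (x=3, y=1)
  Distance 2: (x=1, y=0), (x=3, y=0), (x=0, y=1), (x=4, y=1), (x=3, y=2)
  Distance 3: (x=4, y=0), (x=0, y=2), (x=4, y=2)
  Distance 4: (x=5, y=0)
  Distance 5: (x=6, y=0)
  Distance 6: (x=7, y=0), (x=6, y=1)
  Distance 7: (x=8, y=0), (x=7, y=1), (x=6, y=2)
  Distance 8: (x=8, y=1), (x=7, y=2)
Total reachable: 20 (grid has 20 open cells total)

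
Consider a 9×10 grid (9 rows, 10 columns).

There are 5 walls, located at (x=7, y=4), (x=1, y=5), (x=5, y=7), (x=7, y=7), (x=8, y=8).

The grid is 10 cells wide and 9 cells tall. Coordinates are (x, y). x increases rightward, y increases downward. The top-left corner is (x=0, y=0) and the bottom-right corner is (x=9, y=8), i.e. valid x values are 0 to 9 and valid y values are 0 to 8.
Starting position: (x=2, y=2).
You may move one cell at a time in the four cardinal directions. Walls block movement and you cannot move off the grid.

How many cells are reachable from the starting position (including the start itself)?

BFS flood-fill from (x=2, y=2):
  Distance 0: (x=2, y=2)
  Distance 1: (x=2, y=1), (x=1, y=2), (x=3, y=2), (x=2, y=3)
  Distance 2: (x=2, y=0), (x=1, y=1), (x=3, y=1), (x=0, y=2), (x=4, y=2), (x=1, y=3), (x=3, y=3), (x=2, y=4)
  Distance 3: (x=1, y=0), (x=3, y=0), (x=0, y=1), (x=4, y=1), (x=5, y=2), (x=0, y=3), (x=4, y=3), (x=1, y=4), (x=3, y=4), (x=2, y=5)
  Distance 4: (x=0, y=0), (x=4, y=0), (x=5, y=1), (x=6, y=2), (x=5, y=3), (x=0, y=4), (x=4, y=4), (x=3, y=5), (x=2, y=6)
  Distance 5: (x=5, y=0), (x=6, y=1), (x=7, y=2), (x=6, y=3), (x=5, y=4), (x=0, y=5), (x=4, y=5), (x=1, y=6), (x=3, y=6), (x=2, y=7)
  Distance 6: (x=6, y=0), (x=7, y=1), (x=8, y=2), (x=7, y=3), (x=6, y=4), (x=5, y=5), (x=0, y=6), (x=4, y=6), (x=1, y=7), (x=3, y=7), (x=2, y=8)
  Distance 7: (x=7, y=0), (x=8, y=1), (x=9, y=2), (x=8, y=3), (x=6, y=5), (x=5, y=6), (x=0, y=7), (x=4, y=7), (x=1, y=8), (x=3, y=8)
  Distance 8: (x=8, y=0), (x=9, y=1), (x=9, y=3), (x=8, y=4), (x=7, y=5), (x=6, y=6), (x=0, y=8), (x=4, y=8)
  Distance 9: (x=9, y=0), (x=9, y=4), (x=8, y=5), (x=7, y=6), (x=6, y=7), (x=5, y=8)
  Distance 10: (x=9, y=5), (x=8, y=6), (x=6, y=8)
  Distance 11: (x=9, y=6), (x=8, y=7), (x=7, y=8)
  Distance 12: (x=9, y=7)
  Distance 13: (x=9, y=8)
Total reachable: 85 (grid has 85 open cells total)

Answer: Reachable cells: 85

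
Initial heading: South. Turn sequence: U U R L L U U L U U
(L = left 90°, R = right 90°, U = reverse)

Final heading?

Answer: Final heading: North

Derivation:
Start: South
  U (U-turn (180°)) -> North
  U (U-turn (180°)) -> South
  R (right (90° clockwise)) -> West
  L (left (90° counter-clockwise)) -> South
  L (left (90° counter-clockwise)) -> East
  U (U-turn (180°)) -> West
  U (U-turn (180°)) -> East
  L (left (90° counter-clockwise)) -> North
  U (U-turn (180°)) -> South
  U (U-turn (180°)) -> North
Final: North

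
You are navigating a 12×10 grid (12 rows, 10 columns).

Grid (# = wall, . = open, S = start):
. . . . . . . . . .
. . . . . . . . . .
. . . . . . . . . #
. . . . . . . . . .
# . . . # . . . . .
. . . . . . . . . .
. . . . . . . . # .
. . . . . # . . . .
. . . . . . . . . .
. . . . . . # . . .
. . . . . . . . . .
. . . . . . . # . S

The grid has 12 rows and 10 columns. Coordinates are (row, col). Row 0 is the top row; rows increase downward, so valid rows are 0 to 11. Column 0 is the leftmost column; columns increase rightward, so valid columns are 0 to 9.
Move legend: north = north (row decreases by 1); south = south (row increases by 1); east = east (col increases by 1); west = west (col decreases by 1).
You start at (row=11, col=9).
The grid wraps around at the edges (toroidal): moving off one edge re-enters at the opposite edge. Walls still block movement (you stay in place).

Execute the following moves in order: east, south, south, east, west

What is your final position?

Start: (row=11, col=9)
  east (east): (row=11, col=9) -> (row=11, col=0)
  south (south): (row=11, col=0) -> (row=0, col=0)
  south (south): (row=0, col=0) -> (row=1, col=0)
  east (east): (row=1, col=0) -> (row=1, col=1)
  west (west): (row=1, col=1) -> (row=1, col=0)
Final: (row=1, col=0)

Answer: Final position: (row=1, col=0)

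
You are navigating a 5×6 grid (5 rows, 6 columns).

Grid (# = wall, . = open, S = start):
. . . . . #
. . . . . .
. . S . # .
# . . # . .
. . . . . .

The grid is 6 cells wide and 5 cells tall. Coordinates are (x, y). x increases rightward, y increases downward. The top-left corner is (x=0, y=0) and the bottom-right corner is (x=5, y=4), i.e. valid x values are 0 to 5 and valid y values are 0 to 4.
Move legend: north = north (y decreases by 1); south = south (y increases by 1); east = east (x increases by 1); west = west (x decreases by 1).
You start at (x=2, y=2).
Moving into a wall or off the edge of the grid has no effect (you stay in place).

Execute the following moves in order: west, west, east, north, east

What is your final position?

Answer: Final position: (x=2, y=1)

Derivation:
Start: (x=2, y=2)
  west (west): (x=2, y=2) -> (x=1, y=2)
  west (west): (x=1, y=2) -> (x=0, y=2)
  east (east): (x=0, y=2) -> (x=1, y=2)
  north (north): (x=1, y=2) -> (x=1, y=1)
  east (east): (x=1, y=1) -> (x=2, y=1)
Final: (x=2, y=1)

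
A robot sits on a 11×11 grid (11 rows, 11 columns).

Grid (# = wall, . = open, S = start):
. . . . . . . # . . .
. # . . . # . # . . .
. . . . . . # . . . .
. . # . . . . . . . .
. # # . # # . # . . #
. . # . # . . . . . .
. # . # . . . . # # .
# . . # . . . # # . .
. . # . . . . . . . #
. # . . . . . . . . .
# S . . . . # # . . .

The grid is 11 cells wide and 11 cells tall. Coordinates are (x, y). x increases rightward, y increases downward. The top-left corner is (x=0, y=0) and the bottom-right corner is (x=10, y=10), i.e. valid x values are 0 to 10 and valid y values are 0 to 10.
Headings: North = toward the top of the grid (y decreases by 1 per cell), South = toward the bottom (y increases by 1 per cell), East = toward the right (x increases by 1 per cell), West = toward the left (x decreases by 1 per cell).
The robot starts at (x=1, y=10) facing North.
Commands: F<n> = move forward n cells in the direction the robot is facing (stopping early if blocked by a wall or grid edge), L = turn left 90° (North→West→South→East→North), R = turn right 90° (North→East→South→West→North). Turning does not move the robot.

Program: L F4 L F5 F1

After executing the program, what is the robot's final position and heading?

Answer: Final position: (x=1, y=10), facing South

Derivation:
Start: (x=1, y=10), facing North
  L: turn left, now facing West
  F4: move forward 0/4 (blocked), now at (x=1, y=10)
  L: turn left, now facing South
  F5: move forward 0/5 (blocked), now at (x=1, y=10)
  F1: move forward 0/1 (blocked), now at (x=1, y=10)
Final: (x=1, y=10), facing South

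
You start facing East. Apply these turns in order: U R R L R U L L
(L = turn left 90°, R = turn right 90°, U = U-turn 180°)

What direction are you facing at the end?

Answer: Final heading: East

Derivation:
Start: East
  U (U-turn (180°)) -> West
  R (right (90° clockwise)) -> North
  R (right (90° clockwise)) -> East
  L (left (90° counter-clockwise)) -> North
  R (right (90° clockwise)) -> East
  U (U-turn (180°)) -> West
  L (left (90° counter-clockwise)) -> South
  L (left (90° counter-clockwise)) -> East
Final: East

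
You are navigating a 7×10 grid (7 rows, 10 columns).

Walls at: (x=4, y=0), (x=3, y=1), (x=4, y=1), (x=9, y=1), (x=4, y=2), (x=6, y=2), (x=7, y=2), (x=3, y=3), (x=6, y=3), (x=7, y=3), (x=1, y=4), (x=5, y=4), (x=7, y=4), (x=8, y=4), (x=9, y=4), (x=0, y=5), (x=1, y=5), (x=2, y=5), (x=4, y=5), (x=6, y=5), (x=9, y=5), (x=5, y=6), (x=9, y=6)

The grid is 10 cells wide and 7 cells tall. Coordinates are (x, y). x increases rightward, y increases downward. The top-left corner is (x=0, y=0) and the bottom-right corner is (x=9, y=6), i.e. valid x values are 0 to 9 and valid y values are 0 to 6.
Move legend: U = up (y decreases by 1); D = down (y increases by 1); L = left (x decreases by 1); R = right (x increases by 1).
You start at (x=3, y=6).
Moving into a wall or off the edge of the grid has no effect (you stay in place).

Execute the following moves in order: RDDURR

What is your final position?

Start: (x=3, y=6)
  R (right): (x=3, y=6) -> (x=4, y=6)
  D (down): blocked, stay at (x=4, y=6)
  D (down): blocked, stay at (x=4, y=6)
  U (up): blocked, stay at (x=4, y=6)
  R (right): blocked, stay at (x=4, y=6)
  R (right): blocked, stay at (x=4, y=6)
Final: (x=4, y=6)

Answer: Final position: (x=4, y=6)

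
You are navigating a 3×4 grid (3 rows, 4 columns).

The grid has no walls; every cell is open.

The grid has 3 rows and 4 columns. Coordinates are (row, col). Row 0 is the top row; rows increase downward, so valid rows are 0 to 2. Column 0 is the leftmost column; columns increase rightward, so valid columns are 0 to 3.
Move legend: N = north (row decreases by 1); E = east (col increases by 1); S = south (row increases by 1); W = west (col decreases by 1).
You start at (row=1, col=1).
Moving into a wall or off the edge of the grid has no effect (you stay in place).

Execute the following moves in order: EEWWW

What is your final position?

Start: (row=1, col=1)
  E (east): (row=1, col=1) -> (row=1, col=2)
  E (east): (row=1, col=2) -> (row=1, col=3)
  W (west): (row=1, col=3) -> (row=1, col=2)
  W (west): (row=1, col=2) -> (row=1, col=1)
  W (west): (row=1, col=1) -> (row=1, col=0)
Final: (row=1, col=0)

Answer: Final position: (row=1, col=0)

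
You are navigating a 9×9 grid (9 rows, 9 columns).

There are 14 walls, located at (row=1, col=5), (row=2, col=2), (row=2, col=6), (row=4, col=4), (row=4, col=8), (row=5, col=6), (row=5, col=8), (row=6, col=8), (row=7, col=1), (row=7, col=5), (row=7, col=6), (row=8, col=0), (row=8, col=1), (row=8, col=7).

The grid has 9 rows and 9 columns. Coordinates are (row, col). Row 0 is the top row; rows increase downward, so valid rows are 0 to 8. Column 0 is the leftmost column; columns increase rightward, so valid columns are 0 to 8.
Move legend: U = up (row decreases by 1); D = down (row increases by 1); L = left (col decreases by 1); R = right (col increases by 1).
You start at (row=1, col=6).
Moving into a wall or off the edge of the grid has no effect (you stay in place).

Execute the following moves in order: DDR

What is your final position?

Start: (row=1, col=6)
  D (down): blocked, stay at (row=1, col=6)
  D (down): blocked, stay at (row=1, col=6)
  R (right): (row=1, col=6) -> (row=1, col=7)
Final: (row=1, col=7)

Answer: Final position: (row=1, col=7)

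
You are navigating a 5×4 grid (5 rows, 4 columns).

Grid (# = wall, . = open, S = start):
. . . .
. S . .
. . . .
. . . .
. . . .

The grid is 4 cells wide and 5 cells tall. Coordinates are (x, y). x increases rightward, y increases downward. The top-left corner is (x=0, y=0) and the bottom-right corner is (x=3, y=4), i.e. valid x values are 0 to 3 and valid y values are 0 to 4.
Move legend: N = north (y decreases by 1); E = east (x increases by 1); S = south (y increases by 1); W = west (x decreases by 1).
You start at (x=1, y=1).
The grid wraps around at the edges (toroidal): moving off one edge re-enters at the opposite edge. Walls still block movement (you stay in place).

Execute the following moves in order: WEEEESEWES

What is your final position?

Answer: Final position: (x=1, y=3)

Derivation:
Start: (x=1, y=1)
  W (west): (x=1, y=1) -> (x=0, y=1)
  E (east): (x=0, y=1) -> (x=1, y=1)
  E (east): (x=1, y=1) -> (x=2, y=1)
  E (east): (x=2, y=1) -> (x=3, y=1)
  E (east): (x=3, y=1) -> (x=0, y=1)
  S (south): (x=0, y=1) -> (x=0, y=2)
  E (east): (x=0, y=2) -> (x=1, y=2)
  W (west): (x=1, y=2) -> (x=0, y=2)
  E (east): (x=0, y=2) -> (x=1, y=2)
  S (south): (x=1, y=2) -> (x=1, y=3)
Final: (x=1, y=3)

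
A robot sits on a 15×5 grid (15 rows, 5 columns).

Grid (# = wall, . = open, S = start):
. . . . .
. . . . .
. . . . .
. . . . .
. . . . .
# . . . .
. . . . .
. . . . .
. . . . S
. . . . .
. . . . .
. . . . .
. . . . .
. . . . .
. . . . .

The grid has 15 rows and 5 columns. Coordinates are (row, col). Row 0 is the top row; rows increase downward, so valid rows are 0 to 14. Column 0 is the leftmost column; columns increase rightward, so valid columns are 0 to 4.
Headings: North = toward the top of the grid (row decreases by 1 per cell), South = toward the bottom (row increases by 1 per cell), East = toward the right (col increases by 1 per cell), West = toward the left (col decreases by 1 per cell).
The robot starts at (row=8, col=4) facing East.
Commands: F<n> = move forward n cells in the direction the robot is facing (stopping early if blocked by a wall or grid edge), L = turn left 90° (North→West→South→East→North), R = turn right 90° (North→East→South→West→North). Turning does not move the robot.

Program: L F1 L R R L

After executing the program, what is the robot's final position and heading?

Answer: Final position: (row=7, col=4), facing North

Derivation:
Start: (row=8, col=4), facing East
  L: turn left, now facing North
  F1: move forward 1, now at (row=7, col=4)
  L: turn left, now facing West
  R: turn right, now facing North
  R: turn right, now facing East
  L: turn left, now facing North
Final: (row=7, col=4), facing North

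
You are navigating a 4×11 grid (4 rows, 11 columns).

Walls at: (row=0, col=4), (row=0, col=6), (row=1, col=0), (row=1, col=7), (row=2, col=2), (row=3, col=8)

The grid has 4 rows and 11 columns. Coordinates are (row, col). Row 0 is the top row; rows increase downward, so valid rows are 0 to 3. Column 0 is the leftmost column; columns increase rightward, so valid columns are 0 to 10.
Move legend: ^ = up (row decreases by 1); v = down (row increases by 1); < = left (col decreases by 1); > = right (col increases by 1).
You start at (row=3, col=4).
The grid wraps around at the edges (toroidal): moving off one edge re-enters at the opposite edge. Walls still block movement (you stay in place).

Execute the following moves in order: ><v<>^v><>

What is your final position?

Answer: Final position: (row=3, col=5)

Derivation:
Start: (row=3, col=4)
  > (right): (row=3, col=4) -> (row=3, col=5)
  < (left): (row=3, col=5) -> (row=3, col=4)
  v (down): blocked, stay at (row=3, col=4)
  < (left): (row=3, col=4) -> (row=3, col=3)
  > (right): (row=3, col=3) -> (row=3, col=4)
  ^ (up): (row=3, col=4) -> (row=2, col=4)
  v (down): (row=2, col=4) -> (row=3, col=4)
  > (right): (row=3, col=4) -> (row=3, col=5)
  < (left): (row=3, col=5) -> (row=3, col=4)
  > (right): (row=3, col=4) -> (row=3, col=5)
Final: (row=3, col=5)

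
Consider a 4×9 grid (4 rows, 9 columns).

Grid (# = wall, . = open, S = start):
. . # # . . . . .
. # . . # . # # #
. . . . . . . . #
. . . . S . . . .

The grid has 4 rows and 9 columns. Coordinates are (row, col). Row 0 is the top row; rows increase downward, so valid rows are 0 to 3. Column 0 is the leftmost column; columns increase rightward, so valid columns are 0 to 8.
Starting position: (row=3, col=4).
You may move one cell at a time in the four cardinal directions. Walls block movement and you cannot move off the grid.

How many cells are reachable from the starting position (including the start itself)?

BFS flood-fill from (row=3, col=4):
  Distance 0: (row=3, col=4)
  Distance 1: (row=2, col=4), (row=3, col=3), (row=3, col=5)
  Distance 2: (row=2, col=3), (row=2, col=5), (row=3, col=2), (row=3, col=6)
  Distance 3: (row=1, col=3), (row=1, col=5), (row=2, col=2), (row=2, col=6), (row=3, col=1), (row=3, col=7)
  Distance 4: (row=0, col=5), (row=1, col=2), (row=2, col=1), (row=2, col=7), (row=3, col=0), (row=3, col=8)
  Distance 5: (row=0, col=4), (row=0, col=6), (row=2, col=0)
  Distance 6: (row=0, col=7), (row=1, col=0)
  Distance 7: (row=0, col=0), (row=0, col=8)
  Distance 8: (row=0, col=1)
Total reachable: 28 (grid has 28 open cells total)

Answer: Reachable cells: 28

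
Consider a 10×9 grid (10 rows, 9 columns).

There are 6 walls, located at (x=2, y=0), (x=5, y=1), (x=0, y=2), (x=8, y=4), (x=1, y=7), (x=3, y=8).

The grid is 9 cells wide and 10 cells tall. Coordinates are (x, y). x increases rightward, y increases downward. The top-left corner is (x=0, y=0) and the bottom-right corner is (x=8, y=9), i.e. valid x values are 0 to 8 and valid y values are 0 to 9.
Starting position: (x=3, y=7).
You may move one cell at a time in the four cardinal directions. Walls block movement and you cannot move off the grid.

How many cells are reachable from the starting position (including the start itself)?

Answer: Reachable cells: 84

Derivation:
BFS flood-fill from (x=3, y=7):
  Distance 0: (x=3, y=7)
  Distance 1: (x=3, y=6), (x=2, y=7), (x=4, y=7)
  Distance 2: (x=3, y=5), (x=2, y=6), (x=4, y=6), (x=5, y=7), (x=2, y=8), (x=4, y=8)
  Distance 3: (x=3, y=4), (x=2, y=5), (x=4, y=5), (x=1, y=6), (x=5, y=6), (x=6, y=7), (x=1, y=8), (x=5, y=8), (x=2, y=9), (x=4, y=9)
  Distance 4: (x=3, y=3), (x=2, y=4), (x=4, y=4), (x=1, y=5), (x=5, y=5), (x=0, y=6), (x=6, y=6), (x=7, y=7), (x=0, y=8), (x=6, y=8), (x=1, y=9), (x=3, y=9), (x=5, y=9)
  Distance 5: (x=3, y=2), (x=2, y=3), (x=4, y=3), (x=1, y=4), (x=5, y=4), (x=0, y=5), (x=6, y=5), (x=7, y=6), (x=0, y=7), (x=8, y=7), (x=7, y=8), (x=0, y=9), (x=6, y=9)
  Distance 6: (x=3, y=1), (x=2, y=2), (x=4, y=2), (x=1, y=3), (x=5, y=3), (x=0, y=4), (x=6, y=4), (x=7, y=5), (x=8, y=6), (x=8, y=8), (x=7, y=9)
  Distance 7: (x=3, y=0), (x=2, y=1), (x=4, y=1), (x=1, y=2), (x=5, y=2), (x=0, y=3), (x=6, y=3), (x=7, y=4), (x=8, y=5), (x=8, y=9)
  Distance 8: (x=4, y=0), (x=1, y=1), (x=6, y=2), (x=7, y=3)
  Distance 9: (x=1, y=0), (x=5, y=0), (x=0, y=1), (x=6, y=1), (x=7, y=2), (x=8, y=3)
  Distance 10: (x=0, y=0), (x=6, y=0), (x=7, y=1), (x=8, y=2)
  Distance 11: (x=7, y=0), (x=8, y=1)
  Distance 12: (x=8, y=0)
Total reachable: 84 (grid has 84 open cells total)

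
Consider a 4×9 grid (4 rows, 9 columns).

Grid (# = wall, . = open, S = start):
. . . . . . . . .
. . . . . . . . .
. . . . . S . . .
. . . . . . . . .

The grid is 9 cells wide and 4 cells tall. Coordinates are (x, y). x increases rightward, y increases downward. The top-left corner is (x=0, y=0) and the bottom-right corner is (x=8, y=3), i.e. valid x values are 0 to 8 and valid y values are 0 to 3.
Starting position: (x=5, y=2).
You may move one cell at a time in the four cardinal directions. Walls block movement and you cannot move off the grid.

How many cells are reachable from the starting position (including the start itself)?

BFS flood-fill from (x=5, y=2):
  Distance 0: (x=5, y=2)
  Distance 1: (x=5, y=1), (x=4, y=2), (x=6, y=2), (x=5, y=3)
  Distance 2: (x=5, y=0), (x=4, y=1), (x=6, y=1), (x=3, y=2), (x=7, y=2), (x=4, y=3), (x=6, y=3)
  Distance 3: (x=4, y=0), (x=6, y=0), (x=3, y=1), (x=7, y=1), (x=2, y=2), (x=8, y=2), (x=3, y=3), (x=7, y=3)
  Distance 4: (x=3, y=0), (x=7, y=0), (x=2, y=1), (x=8, y=1), (x=1, y=2), (x=2, y=3), (x=8, y=3)
  Distance 5: (x=2, y=0), (x=8, y=0), (x=1, y=1), (x=0, y=2), (x=1, y=3)
  Distance 6: (x=1, y=0), (x=0, y=1), (x=0, y=3)
  Distance 7: (x=0, y=0)
Total reachable: 36 (grid has 36 open cells total)

Answer: Reachable cells: 36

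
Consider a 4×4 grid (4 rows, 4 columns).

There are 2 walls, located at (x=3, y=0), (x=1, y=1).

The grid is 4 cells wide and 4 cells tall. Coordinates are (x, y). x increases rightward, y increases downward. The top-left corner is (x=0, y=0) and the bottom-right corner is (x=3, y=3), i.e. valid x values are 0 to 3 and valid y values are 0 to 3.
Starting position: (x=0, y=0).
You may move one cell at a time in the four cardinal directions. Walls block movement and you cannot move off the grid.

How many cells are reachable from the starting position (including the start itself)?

BFS flood-fill from (x=0, y=0):
  Distance 0: (x=0, y=0)
  Distance 1: (x=1, y=0), (x=0, y=1)
  Distance 2: (x=2, y=0), (x=0, y=2)
  Distance 3: (x=2, y=1), (x=1, y=2), (x=0, y=3)
  Distance 4: (x=3, y=1), (x=2, y=2), (x=1, y=3)
  Distance 5: (x=3, y=2), (x=2, y=3)
  Distance 6: (x=3, y=3)
Total reachable: 14 (grid has 14 open cells total)

Answer: Reachable cells: 14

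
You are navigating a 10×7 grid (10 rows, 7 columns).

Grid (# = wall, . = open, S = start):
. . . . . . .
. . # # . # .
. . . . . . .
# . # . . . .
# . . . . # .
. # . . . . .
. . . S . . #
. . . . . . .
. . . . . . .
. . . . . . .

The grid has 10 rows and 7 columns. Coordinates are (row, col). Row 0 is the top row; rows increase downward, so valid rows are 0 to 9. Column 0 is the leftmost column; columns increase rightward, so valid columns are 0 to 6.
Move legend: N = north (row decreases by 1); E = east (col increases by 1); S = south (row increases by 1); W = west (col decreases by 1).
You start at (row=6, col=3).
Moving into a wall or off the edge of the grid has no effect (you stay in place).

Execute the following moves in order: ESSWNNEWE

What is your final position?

Start: (row=6, col=3)
  E (east): (row=6, col=3) -> (row=6, col=4)
  S (south): (row=6, col=4) -> (row=7, col=4)
  S (south): (row=7, col=4) -> (row=8, col=4)
  W (west): (row=8, col=4) -> (row=8, col=3)
  N (north): (row=8, col=3) -> (row=7, col=3)
  N (north): (row=7, col=3) -> (row=6, col=3)
  E (east): (row=6, col=3) -> (row=6, col=4)
  W (west): (row=6, col=4) -> (row=6, col=3)
  E (east): (row=6, col=3) -> (row=6, col=4)
Final: (row=6, col=4)

Answer: Final position: (row=6, col=4)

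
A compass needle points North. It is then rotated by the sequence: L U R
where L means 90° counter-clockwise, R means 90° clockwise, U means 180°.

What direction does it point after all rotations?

Start: North
  L (left (90° counter-clockwise)) -> West
  U (U-turn (180°)) -> East
  R (right (90° clockwise)) -> South
Final: South

Answer: Final heading: South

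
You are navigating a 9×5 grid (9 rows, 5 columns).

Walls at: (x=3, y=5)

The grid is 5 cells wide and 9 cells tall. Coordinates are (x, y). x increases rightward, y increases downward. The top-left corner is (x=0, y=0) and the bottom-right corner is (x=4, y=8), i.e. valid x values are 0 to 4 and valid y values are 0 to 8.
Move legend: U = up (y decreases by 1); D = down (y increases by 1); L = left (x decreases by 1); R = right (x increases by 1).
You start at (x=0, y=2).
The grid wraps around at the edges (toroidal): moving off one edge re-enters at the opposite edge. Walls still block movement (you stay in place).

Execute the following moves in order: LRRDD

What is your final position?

Start: (x=0, y=2)
  L (left): (x=0, y=2) -> (x=4, y=2)
  R (right): (x=4, y=2) -> (x=0, y=2)
  R (right): (x=0, y=2) -> (x=1, y=2)
  D (down): (x=1, y=2) -> (x=1, y=3)
  D (down): (x=1, y=3) -> (x=1, y=4)
Final: (x=1, y=4)

Answer: Final position: (x=1, y=4)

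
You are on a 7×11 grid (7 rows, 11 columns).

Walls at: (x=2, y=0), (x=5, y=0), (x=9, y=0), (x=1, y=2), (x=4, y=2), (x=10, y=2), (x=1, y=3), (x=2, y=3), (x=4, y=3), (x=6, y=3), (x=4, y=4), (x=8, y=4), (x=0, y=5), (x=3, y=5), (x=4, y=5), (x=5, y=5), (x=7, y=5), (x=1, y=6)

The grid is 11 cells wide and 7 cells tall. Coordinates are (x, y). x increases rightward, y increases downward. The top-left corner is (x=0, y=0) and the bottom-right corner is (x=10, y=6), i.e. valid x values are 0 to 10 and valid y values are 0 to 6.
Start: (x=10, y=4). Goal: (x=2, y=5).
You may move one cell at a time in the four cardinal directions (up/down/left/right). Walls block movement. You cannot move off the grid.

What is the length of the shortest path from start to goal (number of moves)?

BFS from (x=10, y=4) until reaching (x=2, y=5):
  Distance 0: (x=10, y=4)
  Distance 1: (x=10, y=3), (x=9, y=4), (x=10, y=5)
  Distance 2: (x=9, y=3), (x=9, y=5), (x=10, y=6)
  Distance 3: (x=9, y=2), (x=8, y=3), (x=8, y=5), (x=9, y=6)
  Distance 4: (x=9, y=1), (x=8, y=2), (x=7, y=3), (x=8, y=6)
  Distance 5: (x=8, y=1), (x=10, y=1), (x=7, y=2), (x=7, y=4), (x=7, y=6)
  Distance 6: (x=8, y=0), (x=10, y=0), (x=7, y=1), (x=6, y=2), (x=6, y=4), (x=6, y=6)
  Distance 7: (x=7, y=0), (x=6, y=1), (x=5, y=2), (x=5, y=4), (x=6, y=5), (x=5, y=6)
  Distance 8: (x=6, y=0), (x=5, y=1), (x=5, y=3), (x=4, y=6)
  Distance 9: (x=4, y=1), (x=3, y=6)
  Distance 10: (x=4, y=0), (x=3, y=1), (x=2, y=6)
  Distance 11: (x=3, y=0), (x=2, y=1), (x=3, y=2), (x=2, y=5)  <- goal reached here
One shortest path (11 moves): (x=10, y=4) -> (x=9, y=4) -> (x=9, y=5) -> (x=8, y=5) -> (x=8, y=6) -> (x=7, y=6) -> (x=6, y=6) -> (x=5, y=6) -> (x=4, y=6) -> (x=3, y=6) -> (x=2, y=6) -> (x=2, y=5)

Answer: Shortest path length: 11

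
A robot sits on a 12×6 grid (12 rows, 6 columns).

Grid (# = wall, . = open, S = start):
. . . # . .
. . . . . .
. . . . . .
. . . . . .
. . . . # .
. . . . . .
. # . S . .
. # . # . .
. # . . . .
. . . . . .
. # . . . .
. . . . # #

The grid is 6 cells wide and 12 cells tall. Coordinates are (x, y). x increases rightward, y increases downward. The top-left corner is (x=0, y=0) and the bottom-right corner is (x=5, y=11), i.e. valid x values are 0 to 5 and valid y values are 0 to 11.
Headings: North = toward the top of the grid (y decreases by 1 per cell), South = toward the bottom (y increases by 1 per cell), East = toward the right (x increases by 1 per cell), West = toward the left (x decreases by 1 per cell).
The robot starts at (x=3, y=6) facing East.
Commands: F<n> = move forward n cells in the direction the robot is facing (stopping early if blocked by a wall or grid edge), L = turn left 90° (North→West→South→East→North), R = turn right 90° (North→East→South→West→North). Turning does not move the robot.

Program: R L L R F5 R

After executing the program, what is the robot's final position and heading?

Start: (x=3, y=6), facing East
  R: turn right, now facing South
  L: turn left, now facing East
  L: turn left, now facing North
  R: turn right, now facing East
  F5: move forward 2/5 (blocked), now at (x=5, y=6)
  R: turn right, now facing South
Final: (x=5, y=6), facing South

Answer: Final position: (x=5, y=6), facing South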